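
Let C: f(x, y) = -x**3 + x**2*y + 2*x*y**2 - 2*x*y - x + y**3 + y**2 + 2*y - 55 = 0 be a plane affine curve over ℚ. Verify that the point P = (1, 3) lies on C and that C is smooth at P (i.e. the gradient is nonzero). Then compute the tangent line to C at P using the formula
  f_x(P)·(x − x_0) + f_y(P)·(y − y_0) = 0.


Tangent line at P: 14*x + 46*y - 152 = 0.

Step 1: f(1, 3) = 0, so P lies on C.
Step 2: partial derivatives
  f_x(x, y) = -3*x**2 + 2*x*y + 2*y**2 - 2*y - 1, f_y(x, y) = x**2 + 4*x*y - 2*x + 3*y**2 + 2*y + 2.
  f_x(P) = 14, f_y(P) = 46 (gradient nonzero, so P is smooth).
Step 3: tangent line at P: 14·(x − 1) + 46·(y − 3) = 0.
Expanding: 14*x + 46*y - 152 = 0.


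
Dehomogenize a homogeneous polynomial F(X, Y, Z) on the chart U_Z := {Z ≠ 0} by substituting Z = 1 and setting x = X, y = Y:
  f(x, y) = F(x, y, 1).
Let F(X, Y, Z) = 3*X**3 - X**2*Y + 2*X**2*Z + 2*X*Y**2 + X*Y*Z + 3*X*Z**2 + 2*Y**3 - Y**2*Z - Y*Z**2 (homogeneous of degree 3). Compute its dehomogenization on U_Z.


f(x, y) = 3*x**3 - x**2*y + 2*x**2 + 2*x*y**2 + x*y + 3*x + 2*y**3 - y**2 - y

On U_Z we set Z = 1. Each monomial c·X^i·Y^j·Z^k in F becomes c·x^i·y^j·1^k = c·x^i·y^j.
Substituting Z = 1: F(X, Y, 1) = 3*x**3 - x**2*y + 2*x**2 + 2*x*y**2 + x*y + 3*x + 2*y**3 - y**2 - y.
Note: deg(f) ≤ deg(F) = 3; strict inequality happens when F is divisible by Z (lost terms).


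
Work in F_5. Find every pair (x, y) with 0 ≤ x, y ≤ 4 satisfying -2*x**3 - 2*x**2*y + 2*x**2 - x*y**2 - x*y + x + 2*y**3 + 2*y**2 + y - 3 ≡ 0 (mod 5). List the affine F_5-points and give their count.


Affine F_5-points: {(1, 3), (3, 1), (4, 0), (4, 1)}; count = 4.

For each of the 25 pairs (x, y) ∈ F_5², evaluate f(x, y) mod 5. Record the zeros.
  x = 0: [0↦2, 1↦2, 2↦3, 3↦2, 4↦1]  zeros at y ∈ ∅
  x = 1: [0↦3, 1↦4, 2↦4, 3↦0, 4↦4]  zeros at y ∈ {3}
  x = 2: [0↦1, 1↦4, 2↦4, 3↦3, 4↦3]  zeros at y ∈ ∅
  x = 3: [0↦4, 1↦0, 2↦1, 3↦4, 4↦1]  zeros at y ∈ {1}
  x = 4: [0↦0, 1↦0, 2↦3, 3↦1, 4↦1]  zeros at y ∈ {0, 1}
Collecting zeros: affine points = {(1, 3), (3, 1), (4, 0), (4, 1)}.
Total count |C(F_5)_aff| = 4.


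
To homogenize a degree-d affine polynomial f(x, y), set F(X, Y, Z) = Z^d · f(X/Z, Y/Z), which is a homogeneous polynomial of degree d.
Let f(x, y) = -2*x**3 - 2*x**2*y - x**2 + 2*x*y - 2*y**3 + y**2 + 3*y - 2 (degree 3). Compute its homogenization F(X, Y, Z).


F(X, Y, Z) = -2*X**3 - 2*X**2*Y - X**2*Z + 2*X*Y*Z - 2*Y**3 + Y**2*Z + 3*Y*Z**2 - 2*Z**3

deg(f) = 3.
Substitute x = X/Z, y = Y/Z into f, then multiply by Z^3.
  monomial -2·x^3·y^0 ↦ -2·X^3·Y^0·Z^0.
  monomial -2·x^2·y^1 ↦ -2·X^2·Y^1·Z^0.
  monomial -1·x^2·y^0 ↦ -1·X^2·Y^0·Z^1.
  monomial 2·x^1·y^1 ↦ 2·X^1·Y^1·Z^1.
  monomial -2·x^0·y^3 ↦ -2·X^0·Y^3·Z^0.
  monomial 1·x^0·y^2 ↦ 1·X^0·Y^2·Z^1.
  monomial 3·x^0·y^1 ↦ 3·X^0·Y^1·Z^2.
  monomial -2·x^0·y^0 ↦ -2·X^0·Y^0·Z^3.
Collecting: F(X, Y, Z) = -2*X**3 - 2*X**2*Y - X**2*Z + 2*X*Y*Z - 2*Y**3 + Y**2*Z + 3*Y*Z**2 - 2*Z**3.


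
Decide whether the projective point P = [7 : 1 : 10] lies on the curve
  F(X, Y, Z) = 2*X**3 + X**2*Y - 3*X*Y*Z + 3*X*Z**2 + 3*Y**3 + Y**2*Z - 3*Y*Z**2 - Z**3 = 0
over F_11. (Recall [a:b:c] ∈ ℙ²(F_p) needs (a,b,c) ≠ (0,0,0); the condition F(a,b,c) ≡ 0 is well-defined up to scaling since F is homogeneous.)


F(7,1,10) ≡ 7 (mod 11); P is NOT on the curve.

Evaluate F(7, 1, 10) term-by-term (mod 11).
  2*X**3 ↦ 2·343·1·1 = 686
  X**2*Y ↦ 1·49·1·1 = 49
  -3*X*Y*Z ↦ -3·7·1·10 = -210
  3*X*Z**2 ↦ 3·7·1·100 = 2100
  3*Y**3 ↦ 3·1·1·1 = 3
  Y**2*Z ↦ 1·1·1·10 = 10
  -3*Y*Z**2 ↦ -3·1·1·100 = -300
  -Z**3 ↦ -1·1·1·1000 = -1000
Sum: F(7, 1, 10) = (686) + (49) + (-210) + (2100) + (3) + (10) + (-300) + (-1000) = 1338.
Reducing mod 11: 1338 ≡ 7 (mod 11).
Since F(a, b, c) ≡ 7 ≠ 0 (mod 11), P does NOT lie on the curve.


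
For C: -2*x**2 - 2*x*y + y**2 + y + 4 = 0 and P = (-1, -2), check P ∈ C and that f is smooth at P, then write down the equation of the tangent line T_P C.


Tangent line at P: 8*x - y + 6 = 0.

Step 1: f(-1, -2) = 0, so P lies on C.
Step 2: partial derivatives
  f_x(x, y) = -4*x - 2*y, f_y(x, y) = -2*x + 2*y + 1.
  f_x(P) = 8, f_y(P) = -1 (gradient nonzero, so P is smooth).
Step 3: tangent line at P: 8·(x − -1) + -1·(y − -2) = 0.
Expanding: 8*x - y + 6 = 0.


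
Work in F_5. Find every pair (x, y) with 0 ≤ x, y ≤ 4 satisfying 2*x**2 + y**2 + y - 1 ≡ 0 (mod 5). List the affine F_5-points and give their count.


Affine F_5-points: {(0, 2)}; count = 1.

For each of the 25 pairs (x, y) ∈ F_5², evaluate f(x, y) mod 5. Record the zeros.
  x = 0: [0↦4, 1↦1, 2↦0, 3↦1, 4↦4]  zeros at y ∈ {2}
  x = 1: [0↦1, 1↦3, 2↦2, 3↦3, 4↦1]  zeros at y ∈ ∅
  x = 2: [0↦2, 1↦4, 2↦3, 3↦4, 4↦2]  zeros at y ∈ ∅
  x = 3: [0↦2, 1↦4, 2↦3, 3↦4, 4↦2]  zeros at y ∈ ∅
  x = 4: [0↦1, 1↦3, 2↦2, 3↦3, 4↦1]  zeros at y ∈ ∅
Collecting zeros: affine points = {(0, 2)}.
Total count |C(F_5)_aff| = 1.


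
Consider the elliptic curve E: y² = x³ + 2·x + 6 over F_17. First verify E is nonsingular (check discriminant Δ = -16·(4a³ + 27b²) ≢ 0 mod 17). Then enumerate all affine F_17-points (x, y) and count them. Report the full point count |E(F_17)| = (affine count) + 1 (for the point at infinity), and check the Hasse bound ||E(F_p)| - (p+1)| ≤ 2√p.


Affine points = {(1, 3), (1, 14), (2, 1), (2, 16), (6, 8), (6, 9), (11, 4), (11, 13), (13, 6), (13, 11)}; affine count = 10; |E(F_17)| = 11.

Discriminant check: Δ ∝ 4a³ + 27b² = 4·2³ + 27·6² = 4·8 + 27·36 ≡ 1 (mod 17). Nonzero ⇒ E is nonsingular.
For each x ∈ F_17, compute rhs = x³ + 2·x + 6 mod 17, then count y ∈ F_17 with y² ≡ rhs.
  x = 0: rhs = 6, matching y values: none (0 points).
  x = 1: rhs = 9, matching y values: 3, 14 (2 points).
  x = 2: rhs = 1, matching y values: 1, 16 (2 points).
  x = 3: rhs = 5, matching y values: none (0 points).
  x = 4: rhs = 10, matching y values: none (0 points).
  x = 5: rhs = 5, matching y values: none (0 points).
  x = 6: rhs = 13, matching y values: 8, 9 (2 points).
  x = 7: rhs = 6, matching y values: none (0 points).
  x = 8: rhs = 7, matching y values: none (0 points).
  x = 9: rhs = 5, matching y values: none (0 points).
  x = 10: rhs = 6, matching y values: none (0 points).
  x = 11: rhs = 16, matching y values: 4, 13 (2 points).
  x = 12: rhs = 7, matching y values: none (0 points).
  x = 13: rhs = 2, matching y values: 6, 11 (2 points).
  x = 14: rhs = 7, matching y values: none (0 points).
  x = 15: rhs = 11, matching y values: none (0 points).
  x = 16: rhs = 3, matching y values: none (0 points).
Total affine count: 10.
Full point count |E(F_17)| = 10 + 1 = 11.
Hasse bound: |11 − (17+1)| = |-7| = 7 ≤ 2√17 ≈ 8.2462 ✓.


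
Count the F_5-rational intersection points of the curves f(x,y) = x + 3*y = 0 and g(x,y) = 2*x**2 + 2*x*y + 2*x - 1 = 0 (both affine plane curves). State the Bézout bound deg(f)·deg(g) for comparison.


Common zeros: {(2, 1), (4, 2)}; count = 2; Bézout bound = 2.

deg(f) = 1, deg(g) = 2, so Bézout bound = 2.
Scan x ∈ F_5. For each x, list the y ∈ F_5 with f(x, y) ≡ 0 and those with g(x, y) ≡ 0 (mod 5); the common zeros in that column are the intersection.
  x = 0: f ≡ 0 at y ∈ {0}; g ≡ 0 at y ∈ ∅; common: ∅.
  x = 1: f ≡ 0 at y ∈ {3}; g ≡ 0 at y ∈ {1}; common: ∅.
  x = 2: f ≡ 0 at y ∈ {1}; g ≡ 0 at y ∈ {1}; common: {1}.
  x = 3: f ≡ 0 at y ∈ {4}; g ≡ 0 at y ∈ {2}; common: ∅.
  x = 4: f ≡ 0 at y ∈ {2}; g ≡ 0 at y ∈ {2}; common: {2}.
Collecting: common zeros = {(2, 1), (4, 2)}, so the count is 2.
Comparison with the Bézout bound: 2 ≤ 2 = deg(f)·deg(g), as expected for curves with no common component (the bound is attained).


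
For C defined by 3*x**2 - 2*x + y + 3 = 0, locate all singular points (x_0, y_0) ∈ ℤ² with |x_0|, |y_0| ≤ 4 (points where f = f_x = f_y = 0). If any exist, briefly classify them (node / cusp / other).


No singular points in the scanned grid; C is smooth there.

Compute partial derivatives:
  f_x = 6*x - 2.
  f_y = 1.
f_y = 1 is a nonzero constant, so f_y never vanishes: no point (x, y) can satisfy f = f_x = f_y = 0. In particular no (x, y) ∈ {−4, ..., 4}² is singular; the curve is smooth.


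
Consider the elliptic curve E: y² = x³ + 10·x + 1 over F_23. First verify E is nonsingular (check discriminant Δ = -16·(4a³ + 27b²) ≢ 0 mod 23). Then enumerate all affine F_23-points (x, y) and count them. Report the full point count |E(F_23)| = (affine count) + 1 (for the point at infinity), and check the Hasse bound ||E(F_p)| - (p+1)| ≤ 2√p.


Affine points = {(0, 1), (0, 22), (1, 9), (1, 14), (2, 11), (2, 12), (3, 9), (3, 14), (4, 6), (4, 17), (6, 1), (6, 22), (7, 0), (8, 8), (8, 15), (11, 4), (11, 19), (12, 3), (12, 20), (16, 5), (16, 18), (17, 1), (17, 22), (19, 9), (19, 14), (20, 6), (20, 17), (22, 6), (22, 17)}; affine count = 29; |E(F_23)| = 30.

Discriminant check: Δ ∝ 4a³ + 27b² = 4·10³ + 27·1² = 4·1000 + 27·1 ≡ 2 (mod 23). Nonzero ⇒ E is nonsingular.
For each x ∈ F_23, compute rhs = x³ + 10·x + 1 mod 23, then count y ∈ F_23 with y² ≡ rhs.
  x = 0: rhs = 1, matching y values: 1, 22 (2 points).
  x = 1: rhs = 12, matching y values: 9, 14 (2 points).
  x = 2: rhs = 6, matching y values: 11, 12 (2 points).
  x = 3: rhs = 12, matching y values: 9, 14 (2 points).
  x = 4: rhs = 13, matching y values: 6, 17 (2 points).
  x = 5: rhs = 15, matching y values: none (0 points).
  x = 6: rhs = 1, matching y values: 1, 22 (2 points).
  x = 7: rhs = 0, matching y values: 0 (1 points).
  x = 8: rhs = 18, matching y values: 8, 15 (2 points).
  x = 9: rhs = 15, matching y values: none (0 points).
  x = 10: rhs = 20, matching y values: none (0 points).
  x = 11: rhs = 16, matching y values: 4, 19 (2 points).
  x = 12: rhs = 9, matching y values: 3, 20 (2 points).
  x = 13: rhs = 5, matching y values: none (0 points).
  x = 14: rhs = 10, matching y values: none (0 points).
  x = 15: rhs = 7, matching y values: none (0 points).
  x = 16: rhs = 2, matching y values: 5, 18 (2 points).
  x = 17: rhs = 1, matching y values: 1, 22 (2 points).
  x = 18: rhs = 10, matching y values: none (0 points).
  x = 19: rhs = 12, matching y values: 9, 14 (2 points).
  x = 20: rhs = 13, matching y values: 6, 17 (2 points).
  x = 21: rhs = 19, matching y values: none (0 points).
  x = 22: rhs = 13, matching y values: 6, 17 (2 points).
Total affine count: 29.
Full point count |E(F_23)| = 29 + 1 = 30.
Hasse bound: |30 − (23+1)| = |6| = 6 ≤ 2√23 ≈ 9.5917 ✓.


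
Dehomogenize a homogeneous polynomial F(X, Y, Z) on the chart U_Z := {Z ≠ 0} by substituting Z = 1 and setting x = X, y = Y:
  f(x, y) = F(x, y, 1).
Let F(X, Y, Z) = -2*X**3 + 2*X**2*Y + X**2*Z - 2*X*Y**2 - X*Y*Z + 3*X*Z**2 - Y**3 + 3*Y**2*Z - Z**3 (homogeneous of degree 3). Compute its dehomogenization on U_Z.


f(x, y) = -2*x**3 + 2*x**2*y + x**2 - 2*x*y**2 - x*y + 3*x - y**3 + 3*y**2 - 1

On U_Z we set Z = 1. Each monomial c·X^i·Y^j·Z^k in F becomes c·x^i·y^j·1^k = c·x^i·y^j.
Substituting Z = 1: F(X, Y, 1) = -2*x**3 + 2*x**2*y + x**2 - 2*x*y**2 - x*y + 3*x - y**3 + 3*y**2 - 1.
Note: deg(f) ≤ deg(F) = 3; strict inequality happens when F is divisible by Z (lost terms).


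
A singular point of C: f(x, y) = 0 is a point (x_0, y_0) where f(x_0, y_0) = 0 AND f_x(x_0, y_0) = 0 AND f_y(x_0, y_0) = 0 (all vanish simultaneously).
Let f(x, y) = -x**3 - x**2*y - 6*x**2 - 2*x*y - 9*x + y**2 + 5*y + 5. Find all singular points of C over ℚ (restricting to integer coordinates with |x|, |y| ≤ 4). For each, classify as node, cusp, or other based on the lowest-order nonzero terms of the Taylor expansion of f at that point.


Singular points: {(-1, -3)}; classification: cusp.

Compute partial derivatives:
  f_x = -3*x**2 - 2*x*y - 12*x - 2*y - 9.
  f_y = -x**2 - 2*x + 2*y + 5.
Scan x_0 ∈ {−4, ..., 4}. For each x_0, f_y(x_0, y) is a polynomial in y; find its integer roots y ∈ {−4, ..., 4}, then test f_x and f at those candidates.
  x = -4: f_y(-4, y) = 2*y - 3; no integer root y with |y| ≤ 4.
  x = -3: f_y(-3, y) = 2*y + 2; vanishes at y ∈ {-1}. (-3, -1): f_x = -4 ≠ 0.
  x = -2: f_y(-2, y) = 2*y + 5; no integer root y with |y| ≤ 4.
  x = -1: f_y(-1, y) = 2*y + 6; vanishes at y ∈ {-3}. (-1, -3): f_x = 0, f = 0 — SINGULAR.
  x = 0: f_y(0, y) = 2*y + 5; no integer root y with |y| ≤ 4.
  x = 1: f_y(1, y) = 2*y + 2; vanishes at y ∈ {-1}. (1, -1): f_x = -20 ≠ 0.
  x = 2: f_y(2, y) = 2*y - 3; no integer root y with |y| ≤ 4.
  x = 3: f_y(3, y) = 2*y - 10; no integer root y with |y| ≤ 4.
  x = 4: f_y(4, y) = 2*y - 19; no integer root y with |y| ≤ 4.
Only singular point on the grid: (-1, -3).
Classify: substitute x = -1 + u, y = -3 + v and expand: f = -u**3 - u**2*v + v**2.
No constant or linear terms (consistent with a singular point). Quadratic part: v**2. Cubic part: -u**3 - u**2*v.
The quadratic part v**2 is a perfect square, so there is a single (double) tangent line v = 0, i.e. y = -3. Restricting the cubic part to that line (v = 0) leaves -u**3 ≠ 0, so f is not divisible by v and the branch is v² ≈ u**3 to lowest order — this is a cusp.
Classification: cusp.


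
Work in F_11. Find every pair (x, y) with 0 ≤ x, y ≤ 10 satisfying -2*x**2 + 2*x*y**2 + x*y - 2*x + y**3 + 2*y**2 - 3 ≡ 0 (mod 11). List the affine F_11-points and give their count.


Affine F_11-points: {(0, 1), (1, 7), (2, 6), (3, 6), (4, 5), (5, 9), (6, 1), (6, 2), (6, 5), (7, 3), (8, 3), (8, 9), (9, 2)}; count = 13.

For each of the 121 pairs (x, y) ∈ F_11², evaluate f(x, y) mod 11. Record the zeros.
  x = 0: [0↦8, 1↦0, 2↦2, 3↦9, 4↦5, 5↦7, 6↦10, 7↦9, 8↦10, 9↦8, 10↦9]  zeros at y ∈ {1}
  x = 1: [0↦4, 1↦10, 2↦8, 3↦4, 4↦4, 5↦3, 6↦7, 7↦0, 8↦10, 9↦10, 10↦6]  zeros at y ∈ {7}
  x = 2: [0↦7, 1↦5, 2↦10, 3↦6, 4↦10, 5↦6, 6↦0, 7↦9, 8↦6, 9↦8, 10↦10]  zeros at y ∈ {6}
  x = 3: [0↦6, 1↦7, 2↦8, 3↦4, 4↦1, 5↦5, 6↦0, 7↦3, 8↦9, 9↦2, 10↦10]  zeros at y ∈ {6}
  x = 4: [0↦1, 1↦5, 2↦2, 3↦9, 4↦10, 5↦0, 6↦7, 7↦4, 8↦8, 9↦3, 10↦6]  zeros at y ∈ {5}
  x = 5: [0↦3, 1↦10, 2↦3, 3↦10, 4↦4, 5↦2, 6↦10, 7↦1, 8↦3, 9↦0, 10↦9]  zeros at y ∈ {9}
  x = 6: [0↦1, 1↦0, 2↦0, 3↦7, 4↦5, 5↦0, 6↦9, 7↦5, 8↦5, 9↦4, 10↦8]  zeros at y ∈ {1, 2, 5}
  x = 7: [0↦6, 1↦8, 2↦4, 3↦0, 4↦2, 5↦5, 6↦4, 7↦5, 8↦3, 9↦4, 10↦3]  zeros at y ∈ {3}
  x = 8: [0↦7, 1↦1, 2↦4, 3↦0, 4↦6, 5↦6, 6↦6, 7↦1, 8↦8, 9↦0, 10↦5]  zeros at y ∈ {3, 9}
  x = 9: [0↦4, 1↦1, 2↦0, 3↦7, 4↦6, 5↦3, 6↦4, 7↦4, 8↦9, 9↦3, 10↦3]  zeros at y ∈ {2}
  x = 10: [0↦8, 1↦8, 2↦3, 3↦10, 4↦2, 5↦7, 6↦9, 7↦3, 8↦6, 9↦2, 10↦8]  zeros at y ∈ ∅
Collecting zeros: affine points = {(0, 1), (1, 7), (2, 6), (3, 6), (4, 5), (5, 9), (6, 1), (6, 2), (6, 5), (7, 3), (8, 3), (8, 9), (9, 2)}.
Total count |C(F_11)_aff| = 13.


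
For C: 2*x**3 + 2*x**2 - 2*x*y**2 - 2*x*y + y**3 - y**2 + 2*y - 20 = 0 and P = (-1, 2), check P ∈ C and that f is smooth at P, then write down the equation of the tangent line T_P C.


Tangent line at P: -10*x + 20*y - 50 = 0.

Step 1: f(-1, 2) = 0, so P lies on C.
Step 2: partial derivatives
  f_x(x, y) = 6*x**2 + 4*x - 2*y**2 - 2*y, f_y(x, y) = -4*x*y - 2*x + 3*y**2 - 2*y + 2.
  f_x(P) = -10, f_y(P) = 20 (gradient nonzero, so P is smooth).
Step 3: tangent line at P: -10·(x − -1) + 20·(y − 2) = 0.
Expanding: -10*x + 20*y - 50 = 0.


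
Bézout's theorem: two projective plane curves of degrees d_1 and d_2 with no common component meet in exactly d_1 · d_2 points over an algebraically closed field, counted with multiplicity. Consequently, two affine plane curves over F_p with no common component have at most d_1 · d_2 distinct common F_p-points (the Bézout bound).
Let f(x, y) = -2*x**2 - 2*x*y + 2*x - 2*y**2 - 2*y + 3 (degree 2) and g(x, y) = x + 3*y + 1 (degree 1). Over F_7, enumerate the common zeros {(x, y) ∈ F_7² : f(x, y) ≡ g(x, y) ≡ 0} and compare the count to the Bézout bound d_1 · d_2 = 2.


Common zeros: {(5, 5)}; count = 1; Bézout bound = 2.

deg(f) = 2, deg(g) = 1, so Bézout bound = 2.
Scan x ∈ F_7. For each x, list the y ∈ F_7 with f(x, y) ≡ 0 and those with g(x, y) ≡ 0 (mod 7); the common zeros in that column are the intersection.
  x = 0: f ≡ 0 at y ∈ {3}; g ≡ 0 at y ∈ {2}; common: ∅.
  x = 1: f ≡ 0 at y ∈ ∅; g ≡ 0 at y ∈ {4}; common: ∅.
  x = 2: f ≡ 0 at y ∈ {2}; g ≡ 0 at y ∈ {6}; common: ∅.
  x = 3: f ≡ 0 at y ∈ ∅; g ≡ 0 at y ∈ {1}; common: ∅.
  x = 4: f ≡ 0 at y ∈ {0, 2}; g ≡ 0 at y ∈ {3}; common: ∅.
  x = 5: f ≡ 0 at y ∈ {3, 5}; g ≡ 0 at y ∈ {5}; common: {5}.
  x = 6: f ≡ 0 at y ∈ ∅; g ≡ 0 at y ∈ {0}; common: ∅.
Collecting: common zeros = {(5, 5)}, so the count is 1.
Comparison with the Bézout bound: 1 ≤ 2 = deg(f)·deg(g), as expected for curves with no common component (the affine F_7-count falls short of the bound because intersections may lie at infinity, over extension fields, or carry multiplicity).


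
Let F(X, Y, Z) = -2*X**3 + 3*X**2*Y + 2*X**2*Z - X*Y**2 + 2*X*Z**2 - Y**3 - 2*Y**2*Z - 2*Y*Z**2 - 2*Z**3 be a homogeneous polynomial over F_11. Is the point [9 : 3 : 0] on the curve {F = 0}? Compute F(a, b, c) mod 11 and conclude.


F(9,3,0) ≡ 10 (mod 11); P is NOT on the curve.

Evaluate F(9, 3, 0) term-by-term (mod 11).
  -2*X**3 ↦ -2·729·1·1 = -1458
  3*X**2*Y ↦ 3·81·3·1 = 729
  2*X**2*Z ↦ 2·81·1·0 = 0
  -X*Y**2 ↦ -1·9·9·1 = -81
  2*X*Z**2 ↦ 2·9·1·0 = 0
  -Y**3 ↦ -1·1·27·1 = -27
  -2*Y**2*Z ↦ -2·1·9·0 = 0
  -2*Y*Z**2 ↦ -2·1·3·0 = 0
  -2*Z**3 ↦ -2·1·1·0 = 0
Sum: F(9, 3, 0) = (-1458) + (729) + (0) + (-81) + (0) + (-27) + (0) + (0) + (0) = -837.
Reducing mod 11: -837 ≡ 10 (mod 11).
Since F(a, b, c) ≡ 10 ≠ 0 (mod 11), P does NOT lie on the curve.


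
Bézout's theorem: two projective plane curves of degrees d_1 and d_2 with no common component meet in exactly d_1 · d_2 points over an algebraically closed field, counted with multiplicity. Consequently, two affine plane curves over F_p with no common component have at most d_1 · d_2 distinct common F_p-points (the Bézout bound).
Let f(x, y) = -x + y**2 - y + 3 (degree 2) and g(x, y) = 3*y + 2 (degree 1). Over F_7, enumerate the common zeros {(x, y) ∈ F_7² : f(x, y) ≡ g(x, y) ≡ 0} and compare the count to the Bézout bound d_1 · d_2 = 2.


Common zeros: {(1, 4)}; count = 1; Bézout bound = 2.

deg(f) = 2, deg(g) = 1, so Bézout bound = 2.
Scan x ∈ F_7. For each x, list the y ∈ F_7 with f(x, y) ≡ 0 and those with g(x, y) ≡ 0 (mod 7); the common zeros in that column are the intersection.
  x = 0: f ≡ 0 at y ∈ ∅; g ≡ 0 at y ∈ {4}; common: ∅.
  x = 1: f ≡ 0 at y ∈ {4}; g ≡ 0 at y ∈ {4}; common: {4}.
  x = 2: f ≡ 0 at y ∈ {3, 5}; g ≡ 0 at y ∈ {4}; common: ∅.
  x = 3: f ≡ 0 at y ∈ {0, 1}; g ≡ 0 at y ∈ {4}; common: ∅.
  x = 4: f ≡ 0 at y ∈ ∅; g ≡ 0 at y ∈ {4}; common: ∅.
  x = 5: f ≡ 0 at y ∈ {2, 6}; g ≡ 0 at y ∈ {4}; common: ∅.
  x = 6: f ≡ 0 at y ∈ ∅; g ≡ 0 at y ∈ {4}; common: ∅.
Collecting: common zeros = {(1, 4)}, so the count is 1.
Comparison with the Bézout bound: 1 ≤ 2 = deg(f)·deg(g), as expected for curves with no common component (the affine F_7-count falls short of the bound because intersections may lie at infinity, over extension fields, or carry multiplicity).


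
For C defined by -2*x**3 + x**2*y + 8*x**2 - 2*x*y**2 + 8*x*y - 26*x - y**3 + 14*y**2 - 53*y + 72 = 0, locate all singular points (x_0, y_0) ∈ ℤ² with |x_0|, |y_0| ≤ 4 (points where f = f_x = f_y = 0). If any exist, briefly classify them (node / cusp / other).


Singular points: {(2, 3)}; classification: node.

Compute partial derivatives:
  f_x = -6*x**2 + 2*x*y + 16*x - 2*y**2 + 8*y - 26.
  f_y = x**2 - 4*x*y + 8*x - 3*y**2 + 28*y - 53.
Scan x_0 ∈ {−4, ..., 4}. For each x_0, f_y(x_0, y) is a polynomial in y; find its integer roots y ∈ {−4, ..., 4}, then test f_x and f at those candidates.
  x = -4: f_y(-4, y) = -3*y**2 + 44*y - 69; no integer root y with |y| ≤ 4.
  x = -3: f_y(-3, y) = -3*y**2 + 40*y - 68; vanishes at y ∈ {2}. (-3, 2): f_x = -132 ≠ 0.
  x = -2: f_y(-2, y) = -3*y**2 + 36*y - 65; no integer root y with |y| ≤ 4.
  x = -1: f_y(-1, y) = -3*y**2 + 32*y - 60; no integer root y with |y| ≤ 4.
  x = 0: f_y(0, y) = -3*y**2 + 28*y - 53; no integer root y with |y| ≤ 4.
  x = 1: f_y(1, y) = -3*y**2 + 24*y - 44; no integer root y with |y| ≤ 4.
  x = 2: f_y(2, y) = -3*y**2 + 20*y - 33; vanishes at y ∈ {3}. (2, 3): f_x = 0, f = 0 — SINGULAR.
  x = 3: f_y(3, y) = -3*y**2 + 16*y - 20; vanishes at y ∈ {2}. (3, 2): f_x = -12 ≠ 0.
  x = 4: f_y(4, y) = -3*y**2 + 12*y - 5; no integer root y with |y| ≤ 4.
Only singular point on the grid: (2, 3).
Classify: substitute x = 2 + u, y = 3 + v and expand: f = -2*u**3 + u**2*v - u**2 - 2*u*v**2 - v**3 + v**2.
No constant or linear terms (consistent with a singular point). Quadratic part: -u**2 + v**2. Cubic part: -2*u**3 + u**2*v - 2*u*v**2 - v**3.
The quadratic part v**2 - u**2 = (v − u)(v + u) splits into two distinct linear factors, so there are two distinct tangent lines y − 3 = ±(x − 2) — this is a node (ordinary double point).
Classification: node.


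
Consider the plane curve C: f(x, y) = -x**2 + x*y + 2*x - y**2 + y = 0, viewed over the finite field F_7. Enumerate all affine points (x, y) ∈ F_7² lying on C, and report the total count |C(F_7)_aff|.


Affine F_7-points: {(0, 0), (0, 1), (1, 4), (1, 5), (2, 0), (2, 3), (3, 1), (3, 3), (4, 6), (5, 2), (5, 4), (6, 2), (6, 5)}; count = 13.

For each of the 49 pairs (x, y) ∈ F_7², evaluate f(x, y) mod 7. Record the zeros.
  x = 0: [0↦0, 1↦0, 2↦5, 3↦1, 4↦2, 5↦1, 6↦5]  zeros at y ∈ {0, 1}
  x = 1: [0↦1, 1↦2, 2↦1, 3↦5, 4↦0, 5↦0, 6↦5]  zeros at y ∈ {4, 5}
  x = 2: [0↦0, 1↦2, 2↦2, 3↦0, 4↦3, 5↦4, 6↦3]  zeros at y ∈ {0, 3}
  x = 3: [0↦4, 1↦0, 2↦1, 3↦0, 4↦4, 5↦6, 6↦6]  zeros at y ∈ {1, 3}
  x = 4: [0↦6, 1↦3, 2↦5, 3↦5, 4↦3, 5↦6, 6↦0]  zeros at y ∈ {6}
  x = 5: [0↦6, 1↦4, 2↦0, 3↦1, 4↦0, 5↦4, 6↦6]  zeros at y ∈ {2, 4}
  x = 6: [0↦4, 1↦3, 2↦0, 3↦2, 4↦2, 5↦0, 6↦3]  zeros at y ∈ {2, 5}
Collecting zeros: affine points = {(0, 0), (0, 1), (1, 4), (1, 5), (2, 0), (2, 3), (3, 1), (3, 3), (4, 6), (5, 2), (5, 4), (6, 2), (6, 5)}.
Total count |C(F_7)_aff| = 13.


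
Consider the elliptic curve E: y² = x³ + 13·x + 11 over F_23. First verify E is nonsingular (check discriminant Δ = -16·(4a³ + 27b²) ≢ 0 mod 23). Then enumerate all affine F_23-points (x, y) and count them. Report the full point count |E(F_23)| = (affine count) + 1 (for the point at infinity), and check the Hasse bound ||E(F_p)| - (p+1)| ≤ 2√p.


Affine points = {(1, 5), (1, 18), (3, 10), (3, 13), (4, 9), (4, 14), (6, 11), (6, 12), (7, 10), (7, 13), (8, 11), (8, 12), (9, 11), (9, 12), (11, 6), (11, 17), (12, 3), (12, 20), (13, 10), (13, 13), (14, 4), (14, 19), (15, 4), (15, 19), (17, 4), (17, 19), (21, 0)}; affine count = 27; |E(F_23)| = 28.

Discriminant check: Δ ∝ 4a³ + 27b² = 4·13³ + 27·11² = 4·2197 + 27·121 ≡ 3 (mod 23). Nonzero ⇒ E is nonsingular.
For each x ∈ F_23, compute rhs = x³ + 13·x + 11 mod 23, then count y ∈ F_23 with y² ≡ rhs.
  x = 0: rhs = 11, matching y values: none (0 points).
  x = 1: rhs = 2, matching y values: 5, 18 (2 points).
  x = 2: rhs = 22, matching y values: none (0 points).
  x = 3: rhs = 8, matching y values: 10, 13 (2 points).
  x = 4: rhs = 12, matching y values: 9, 14 (2 points).
  x = 5: rhs = 17, matching y values: none (0 points).
  x = 6: rhs = 6, matching y values: 11, 12 (2 points).
  x = 7: rhs = 8, matching y values: 10, 13 (2 points).
  x = 8: rhs = 6, matching y values: 11, 12 (2 points).
  x = 9: rhs = 6, matching y values: 11, 12 (2 points).
  x = 10: rhs = 14, matching y values: none (0 points).
  x = 11: rhs = 13, matching y values: 6, 17 (2 points).
  x = 12: rhs = 9, matching y values: 3, 20 (2 points).
  x = 13: rhs = 8, matching y values: 10, 13 (2 points).
  x = 14: rhs = 16, matching y values: 4, 19 (2 points).
  x = 15: rhs = 16, matching y values: 4, 19 (2 points).
  x = 16: rhs = 14, matching y values: none (0 points).
  x = 17: rhs = 16, matching y values: 4, 19 (2 points).
  x = 18: rhs = 5, matching y values: none (0 points).
  x = 19: rhs = 10, matching y values: none (0 points).
  x = 20: rhs = 14, matching y values: none (0 points).
  x = 21: rhs = 0, matching y values: 0 (1 points).
  x = 22: rhs = 20, matching y values: none (0 points).
Total affine count: 27.
Full point count |E(F_23)| = 27 + 1 = 28.
Hasse bound: |28 − (23+1)| = |4| = 4 ≤ 2√23 ≈ 9.5917 ✓.


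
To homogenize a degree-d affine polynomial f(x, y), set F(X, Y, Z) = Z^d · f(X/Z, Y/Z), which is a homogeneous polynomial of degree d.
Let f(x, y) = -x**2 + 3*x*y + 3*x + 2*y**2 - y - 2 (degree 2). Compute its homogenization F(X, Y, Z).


F(X, Y, Z) = -X**2 + 3*X*Y + 3*X*Z + 2*Y**2 - Y*Z - 2*Z**2

deg(f) = 2.
Substitute x = X/Z, y = Y/Z into f, then multiply by Z^2.
  monomial -1·x^2·y^0 ↦ -1·X^2·Y^0·Z^0.
  monomial 3·x^1·y^1 ↦ 3·X^1·Y^1·Z^0.
  monomial 3·x^1·y^0 ↦ 3·X^1·Y^0·Z^1.
  monomial 2·x^0·y^2 ↦ 2·X^0·Y^2·Z^0.
  monomial -1·x^0·y^1 ↦ -1·X^0·Y^1·Z^1.
  monomial -2·x^0·y^0 ↦ -2·X^0·Y^0·Z^2.
Collecting: F(X, Y, Z) = -X**2 + 3*X*Y + 3*X*Z + 2*Y**2 - Y*Z - 2*Z**2.


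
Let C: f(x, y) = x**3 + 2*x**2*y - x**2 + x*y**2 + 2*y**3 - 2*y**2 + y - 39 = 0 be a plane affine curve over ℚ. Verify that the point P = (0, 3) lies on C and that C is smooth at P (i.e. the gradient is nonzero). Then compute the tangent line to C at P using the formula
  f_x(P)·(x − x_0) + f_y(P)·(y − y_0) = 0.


Tangent line at P: 9*x + 43*y - 129 = 0.

Step 1: f(0, 3) = 0, so P lies on C.
Step 2: partial derivatives
  f_x(x, y) = 3*x**2 + 4*x*y - 2*x + y**2, f_y(x, y) = 2*x**2 + 2*x*y + 6*y**2 - 4*y + 1.
  f_x(P) = 9, f_y(P) = 43 (gradient nonzero, so P is smooth).
Step 3: tangent line at P: 9·(x − 0) + 43·(y − 3) = 0.
Expanding: 9*x + 43*y - 129 = 0.


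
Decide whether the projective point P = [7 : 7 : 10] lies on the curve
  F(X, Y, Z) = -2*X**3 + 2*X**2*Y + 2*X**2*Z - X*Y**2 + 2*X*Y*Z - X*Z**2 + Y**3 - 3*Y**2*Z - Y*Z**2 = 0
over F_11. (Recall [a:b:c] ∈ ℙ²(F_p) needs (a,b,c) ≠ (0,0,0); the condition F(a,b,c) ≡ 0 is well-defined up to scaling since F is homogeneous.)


F(7,7,10) ≡ 3 (mod 11); P is NOT on the curve.

Evaluate F(7, 7, 10) term-by-term (mod 11).
  -2*X**3 ↦ -2·343·1·1 = -686
  2*X**2*Y ↦ 2·49·7·1 = 686
  2*X**2*Z ↦ 2·49·1·10 = 980
  -X*Y**2 ↦ -1·7·49·1 = -343
  2*X*Y*Z ↦ 2·7·7·10 = 980
  -X*Z**2 ↦ -1·7·1·100 = -700
  Y**3 ↦ 1·1·343·1 = 343
  -3*Y**2*Z ↦ -3·1·49·10 = -1470
  -Y*Z**2 ↦ -1·1·7·100 = -700
Sum: F(7, 7, 10) = (-686) + (686) + (980) + (-343) + (980) + (-700) + (343) + (-1470) + (-700) = -910.
Reducing mod 11: -910 ≡ 3 (mod 11).
Since F(a, b, c) ≡ 3 ≠ 0 (mod 11), P does NOT lie on the curve.


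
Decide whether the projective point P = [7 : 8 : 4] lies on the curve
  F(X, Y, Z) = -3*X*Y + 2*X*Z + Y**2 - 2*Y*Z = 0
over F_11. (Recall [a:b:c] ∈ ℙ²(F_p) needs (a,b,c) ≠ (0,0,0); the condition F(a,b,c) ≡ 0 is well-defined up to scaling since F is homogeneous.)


F(7,8,4) ≡ 9 (mod 11); P is NOT on the curve.

Evaluate F(7, 8, 4) term-by-term (mod 11).
  -3*X*Y ↦ -3·7·8·1 = -168
  2*X*Z ↦ 2·7·1·4 = 56
  Y**2 ↦ 1·1·64·1 = 64
  -2*Y*Z ↦ -2·1·8·4 = -64
Sum: F(7, 8, 4) = (-168) + (56) + (64) + (-64) = -112.
Reducing mod 11: -112 ≡ 9 (mod 11).
Since F(a, b, c) ≡ 9 ≠ 0 (mod 11), P does NOT lie on the curve.


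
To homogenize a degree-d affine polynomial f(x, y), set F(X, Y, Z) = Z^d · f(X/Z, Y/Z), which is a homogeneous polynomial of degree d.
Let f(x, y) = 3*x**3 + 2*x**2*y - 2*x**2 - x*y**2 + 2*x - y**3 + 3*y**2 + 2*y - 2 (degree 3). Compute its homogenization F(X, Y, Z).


F(X, Y, Z) = 3*X**3 + 2*X**2*Y - 2*X**2*Z - X*Y**2 + 2*X*Z**2 - Y**3 + 3*Y**2*Z + 2*Y*Z**2 - 2*Z**3

deg(f) = 3.
Substitute x = X/Z, y = Y/Z into f, then multiply by Z^3.
  monomial 3·x^3·y^0 ↦ 3·X^3·Y^0·Z^0.
  monomial 2·x^2·y^1 ↦ 2·X^2·Y^1·Z^0.
  monomial -2·x^2·y^0 ↦ -2·X^2·Y^0·Z^1.
  monomial -1·x^1·y^2 ↦ -1·X^1·Y^2·Z^0.
  monomial 2·x^1·y^0 ↦ 2·X^1·Y^0·Z^2.
  monomial -1·x^0·y^3 ↦ -1·X^0·Y^3·Z^0.
  monomial 3·x^0·y^2 ↦ 3·X^0·Y^2·Z^1.
  monomial 2·x^0·y^1 ↦ 2·X^0·Y^1·Z^2.
  monomial -2·x^0·y^0 ↦ -2·X^0·Y^0·Z^3.
Collecting: F(X, Y, Z) = 3*X**3 + 2*X**2*Y - 2*X**2*Z - X*Y**2 + 2*X*Z**2 - Y**3 + 3*Y**2*Z + 2*Y*Z**2 - 2*Z**3.


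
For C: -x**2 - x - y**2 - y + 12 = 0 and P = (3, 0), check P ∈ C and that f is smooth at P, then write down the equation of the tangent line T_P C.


Tangent line at P: -7*x - y + 21 = 0.

Step 1: f(3, 0) = 0, so P lies on C.
Step 2: partial derivatives
  f_x(x, y) = -2*x - 1, f_y(x, y) = -2*y - 1.
  f_x(P) = -7, f_y(P) = -1 (gradient nonzero, so P is smooth).
Step 3: tangent line at P: -7·(x − 3) + -1·(y − 0) = 0.
Expanding: -7*x - y + 21 = 0.


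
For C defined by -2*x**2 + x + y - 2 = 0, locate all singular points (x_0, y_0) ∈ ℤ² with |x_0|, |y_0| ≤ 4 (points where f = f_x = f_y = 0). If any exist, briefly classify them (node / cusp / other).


No singular points in the scanned grid; C is smooth there.

Compute partial derivatives:
  f_x = 1 - 4*x.
  f_y = 1.
f_y = 1 is a nonzero constant, so f_y never vanishes: no point (x, y) can satisfy f = f_x = f_y = 0. In particular no (x, y) ∈ {−4, ..., 4}² is singular; the curve is smooth.


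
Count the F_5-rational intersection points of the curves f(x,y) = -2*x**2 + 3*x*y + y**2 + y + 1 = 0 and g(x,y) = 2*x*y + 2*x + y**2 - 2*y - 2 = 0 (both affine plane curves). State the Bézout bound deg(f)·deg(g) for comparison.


Common zeros: ∅; count = 0; Bézout bound = 4.

deg(f) = 2, deg(g) = 2, so Bézout bound = 4.
Scan x ∈ F_5. For each x, list the y ∈ F_5 with f(x, y) ≡ 0 and those with g(x, y) ≡ 0 (mod 5); the common zeros in that column are the intersection.
  x = 0: f ≡ 0 at y ∈ ∅; g ≡ 0 at y ∈ ∅; common: ∅.
  x = 1: f ≡ 0 at y ∈ {3}; g ≡ 0 at y ∈ {0}; common: ∅.
  x = 2: f ≡ 0 at y ∈ ∅; g ≡ 0 at y ∈ {1, 2}; common: ∅.
  x = 3: f ≡ 0 at y ∈ ∅; g ≡ 0 at y ∈ {3}; common: ∅.
  x = 4: f ≡ 0 at y ∈ ∅; g ≡ 0 at y ∈ ∅; common: ∅.
Collecting: common zeros = ∅, so the count is 0.
Comparison with the Bézout bound: 0 ≤ 4 = deg(f)·deg(g), as expected for curves with no common component (the affine F_5-count falls short of the bound because intersections may lie at infinity, over extension fields, or carry multiplicity).


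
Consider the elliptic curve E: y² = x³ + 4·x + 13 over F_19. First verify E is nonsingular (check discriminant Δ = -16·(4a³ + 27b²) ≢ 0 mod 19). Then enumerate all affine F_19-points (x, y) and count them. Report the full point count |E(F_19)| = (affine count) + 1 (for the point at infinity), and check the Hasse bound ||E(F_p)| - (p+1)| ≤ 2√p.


Affine points = {(4, 6), (4, 13), (5, 5), (5, 14), (6, 5), (6, 14), (7, 2), (7, 17), (8, 5), (8, 14), (11, 1), (11, 18), (13, 1), (13, 18), (14, 1), (14, 18), (15, 3), (15, 16), (17, 4), (17, 15)}; affine count = 20; |E(F_19)| = 21.

Discriminant check: Δ ∝ 4a³ + 27b² = 4·4³ + 27·13² = 4·64 + 27·169 ≡ 12 (mod 19). Nonzero ⇒ E is nonsingular.
For each x ∈ F_19, compute rhs = x³ + 4·x + 13 mod 19, then count y ∈ F_19 with y² ≡ rhs.
  x = 0: rhs = 13, matching y values: none (0 points).
  x = 1: rhs = 18, matching y values: none (0 points).
  x = 2: rhs = 10, matching y values: none (0 points).
  x = 3: rhs = 14, matching y values: none (0 points).
  x = 4: rhs = 17, matching y values: 6, 13 (2 points).
  x = 5: rhs = 6, matching y values: 5, 14 (2 points).
  x = 6: rhs = 6, matching y values: 5, 14 (2 points).
  x = 7: rhs = 4, matching y values: 2, 17 (2 points).
  x = 8: rhs = 6, matching y values: 5, 14 (2 points).
  x = 9: rhs = 18, matching y values: none (0 points).
  x = 10: rhs = 8, matching y values: none (0 points).
  x = 11: rhs = 1, matching y values: 1, 18 (2 points).
  x = 12: rhs = 3, matching y values: none (0 points).
  x = 13: rhs = 1, matching y values: 1, 18 (2 points).
  x = 14: rhs = 1, matching y values: 1, 18 (2 points).
  x = 15: rhs = 9, matching y values: 3, 16 (2 points).
  x = 16: rhs = 12, matching y values: none (0 points).
  x = 17: rhs = 16, matching y values: 4, 15 (2 points).
  x = 18: rhs = 8, matching y values: none (0 points).
Total affine count: 20.
Full point count |E(F_19)| = 20 + 1 = 21.
Hasse bound: |21 − (19+1)| = |1| = 1 ≤ 2√19 ≈ 8.7178 ✓.


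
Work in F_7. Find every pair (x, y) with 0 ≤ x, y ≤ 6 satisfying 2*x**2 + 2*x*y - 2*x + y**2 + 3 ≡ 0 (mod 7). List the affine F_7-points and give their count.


Affine F_7-points: {(0, 2), (0, 5), (2, 0), (2, 3), (3, 3), (3, 5), (6, 0), (6, 2)}; count = 8.

For each of the 49 pairs (x, y) ∈ F_7², evaluate f(x, y) mod 7. Record the zeros.
  x = 0: [0↦3, 1↦4, 2↦0, 3↦5, 4↦5, 5↦0, 6↦4]  zeros at y ∈ {2, 5}
  x = 1: [0↦3, 1↦6, 2↦4, 3↦4, 4↦6, 5↦3, 6↦2]  zeros at y ∈ ∅
  x = 2: [0↦0, 1↦5, 2↦5, 3↦0, 4↦4, 5↦3, 6↦4]  zeros at y ∈ {0, 3}
  x = 3: [0↦1, 1↦1, 2↦3, 3↦0, 4↦6, 5↦0, 6↦3]  zeros at y ∈ {3, 5}
  x = 4: [0↦6, 1↦1, 2↦5, 3↦4, 4↦5, 5↦1, 6↦6]  zeros at y ∈ ∅
  x = 5: [0↦1, 1↦5, 2↦4, 3↦5, 4↦1, 5↦6, 6↦6]  zeros at y ∈ ∅
  x = 6: [0↦0, 1↦6, 2↦0, 3↦3, 4↦1, 5↦1, 6↦3]  zeros at y ∈ {0, 2}
Collecting zeros: affine points = {(0, 2), (0, 5), (2, 0), (2, 3), (3, 3), (3, 5), (6, 0), (6, 2)}.
Total count |C(F_7)_aff| = 8.


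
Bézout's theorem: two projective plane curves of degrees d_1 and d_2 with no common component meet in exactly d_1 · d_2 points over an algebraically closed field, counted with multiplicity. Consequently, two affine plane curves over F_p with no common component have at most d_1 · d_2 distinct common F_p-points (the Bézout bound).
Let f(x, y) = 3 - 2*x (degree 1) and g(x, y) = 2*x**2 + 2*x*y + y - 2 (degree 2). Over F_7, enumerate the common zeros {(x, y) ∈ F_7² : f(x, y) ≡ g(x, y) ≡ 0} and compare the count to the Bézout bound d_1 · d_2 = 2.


Common zeros: {(5, 2)}; count = 1; Bézout bound = 2.

deg(f) = 1, deg(g) = 2, so Bézout bound = 2.
Scan x ∈ F_7. For each x, list the y ∈ F_7 with f(x, y) ≡ 0 and those with g(x, y) ≡ 0 (mod 7); the common zeros in that column are the intersection.
  x = 0: f ≡ 0 at y ∈ ∅; g ≡ 0 at y ∈ {2}; common: ∅.
  x = 1: f ≡ 0 at y ∈ ∅; g ≡ 0 at y ∈ {0}; common: ∅.
  x = 2: f ≡ 0 at y ∈ ∅; g ≡ 0 at y ∈ {3}; common: ∅.
  x = 3: f ≡ 0 at y ∈ ∅; g ≡ 0 at y ∈ ∅; common: ∅.
  x = 4: f ≡ 0 at y ∈ ∅; g ≡ 0 at y ∈ {6}; common: ∅.
  x = 5: f ≡ 0 at y ∈ {0, 1, 2, 3, 4, 5, 6}; g ≡ 0 at y ∈ {2}; common: {2}.
  x = 6: f ≡ 0 at y ∈ ∅; g ≡ 0 at y ∈ {0}; common: ∅.
Collecting: common zeros = {(5, 2)}, so the count is 1.
Comparison with the Bézout bound: 1 ≤ 2 = deg(f)·deg(g), as expected for curves with no common component (the affine F_7-count falls short of the bound because intersections may lie at infinity, over extension fields, or carry multiplicity).


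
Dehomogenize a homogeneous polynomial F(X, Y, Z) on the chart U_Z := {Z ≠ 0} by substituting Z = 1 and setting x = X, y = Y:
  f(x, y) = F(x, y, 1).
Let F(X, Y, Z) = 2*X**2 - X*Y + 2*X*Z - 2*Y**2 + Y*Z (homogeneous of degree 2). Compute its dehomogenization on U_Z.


f(x, y) = 2*x**2 - x*y + 2*x - 2*y**2 + y

On U_Z we set Z = 1. Each monomial c·X^i·Y^j·Z^k in F becomes c·x^i·y^j·1^k = c·x^i·y^j.
Substituting Z = 1: F(X, Y, 1) = 2*x**2 - x*y + 2*x - 2*y**2 + y.
Note: deg(f) ≤ deg(F) = 2; strict inequality happens when F is divisible by Z (lost terms).


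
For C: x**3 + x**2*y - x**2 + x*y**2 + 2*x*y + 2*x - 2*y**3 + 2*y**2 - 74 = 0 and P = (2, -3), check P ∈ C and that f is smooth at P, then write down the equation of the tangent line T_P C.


Tangent line at P: x - 70*y - 212 = 0.

Step 1: f(2, -3) = 0, so P lies on C.
Step 2: partial derivatives
  f_x(x, y) = 3*x**2 + 2*x*y - 2*x + y**2 + 2*y + 2, f_y(x, y) = x**2 + 2*x*y + 2*x - 6*y**2 + 4*y.
  f_x(P) = 1, f_y(P) = -70 (gradient nonzero, so P is smooth).
Step 3: tangent line at P: 1·(x − 2) + -70·(y − -3) = 0.
Expanding: x - 70*y - 212 = 0.


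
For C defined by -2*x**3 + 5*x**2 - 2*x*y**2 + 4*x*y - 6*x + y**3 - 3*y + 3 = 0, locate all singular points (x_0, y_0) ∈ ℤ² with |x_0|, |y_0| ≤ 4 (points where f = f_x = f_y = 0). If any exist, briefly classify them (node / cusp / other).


Singular points: {(1, 1)}; classification: node.

Compute partial derivatives:
  f_x = -6*x**2 + 10*x - 2*y**2 + 4*y - 6.
  f_y = -4*x*y + 4*x + 3*y**2 - 3.
Scan x_0 ∈ {−4, ..., 4}. For each x_0, f_y(x_0, y) is a polynomial in y; find its integer roots y ∈ {−4, ..., 4}, then test f_x and f at those candidates.
  x = -4: f_y(-4, y) = 3*y**2 + 16*y - 19; vanishes at y ∈ {1}. (-4, 1): f_x = -140 ≠ 0.
  x = -3: f_y(-3, y) = 3*y**2 + 12*y - 15; vanishes at y ∈ {1}. (-3, 1): f_x = -88 ≠ 0.
  x = -2: f_y(-2, y) = 3*y**2 + 8*y - 11; vanishes at y ∈ {1}. (-2, 1): f_x = -48 ≠ 0.
  x = -1: f_y(-1, y) = 3*y**2 + 4*y - 7; vanishes at y ∈ {1}. (-1, 1): f_x = -20 ≠ 0.
  x = 0: f_y(0, y) = 3*y**2 - 3; vanishes at y ∈ {-1, 1}. (0, -1): f_x = -12 ≠ 0; (0, 1): f_x = -4 ≠ 0.
  x = 1: f_y(1, y) = 3*y**2 - 4*y + 1; vanishes at y ∈ {1}. (1, 1): f_x = 0, f = 0 — SINGULAR.
  x = 2: f_y(2, y) = 3*y**2 - 8*y + 5; vanishes at y ∈ {1}. (2, 1): f_x = -8 ≠ 0.
  x = 3: f_y(3, y) = 3*y**2 - 12*y + 9; vanishes at y ∈ {1, 3}. (3, 1): f_x = -28 ≠ 0; (3, 3): f_x = -36 ≠ 0.
  x = 4: f_y(4, y) = 3*y**2 - 16*y + 13; vanishes at y ∈ {1}. (4, 1): f_x = -60 ≠ 0.
Only singular point on the grid: (1, 1).
Classify: substitute x = 1 + u, y = 1 + v and expand: f = -2*u**3 - u**2 - 2*u*v**2 + v**3 + v**2.
No constant or linear terms (consistent with a singular point). Quadratic part: -u**2 + v**2. Cubic part: -2*u**3 - 2*u*v**2 + v**3.
The quadratic part v**2 - u**2 = (v − u)(v + u) splits into two distinct linear factors, so there are two distinct tangent lines y − 1 = ±(x − 1) — this is a node (ordinary double point).
Classification: node.


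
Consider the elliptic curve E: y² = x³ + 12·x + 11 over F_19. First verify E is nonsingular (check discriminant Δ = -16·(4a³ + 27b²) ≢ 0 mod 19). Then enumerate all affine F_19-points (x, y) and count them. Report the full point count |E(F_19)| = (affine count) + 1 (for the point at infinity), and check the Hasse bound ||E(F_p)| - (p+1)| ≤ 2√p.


Affine points = {(0, 7), (0, 12), (1, 9), (1, 10), (2, 9), (2, 10), (3, 6), (3, 13), (4, 3), (4, 16), (5, 5), (5, 14), (7, 1), (7, 18), (8, 7), (8, 12), (11, 7), (11, 12), (14, 4), (14, 15), (16, 9), (16, 10), (17, 6), (17, 13), (18, 6), (18, 13)}; affine count = 26; |E(F_19)| = 27.

Discriminant check: Δ ∝ 4a³ + 27b² = 4·12³ + 27·11² = 4·1728 + 27·121 ≡ 14 (mod 19). Nonzero ⇒ E is nonsingular.
For each x ∈ F_19, compute rhs = x³ + 12·x + 11 mod 19, then count y ∈ F_19 with y² ≡ rhs.
  x = 0: rhs = 11, matching y values: 7, 12 (2 points).
  x = 1: rhs = 5, matching y values: 9, 10 (2 points).
  x = 2: rhs = 5, matching y values: 9, 10 (2 points).
  x = 3: rhs = 17, matching y values: 6, 13 (2 points).
  x = 4: rhs = 9, matching y values: 3, 16 (2 points).
  x = 5: rhs = 6, matching y values: 5, 14 (2 points).
  x = 6: rhs = 14, matching y values: none (0 points).
  x = 7: rhs = 1, matching y values: 1, 18 (2 points).
  x = 8: rhs = 11, matching y values: 7, 12 (2 points).
  x = 9: rhs = 12, matching y values: none (0 points).
  x = 10: rhs = 10, matching y values: none (0 points).
  x = 11: rhs = 11, matching y values: 7, 12 (2 points).
  x = 12: rhs = 2, matching y values: none (0 points).
  x = 13: rhs = 8, matching y values: none (0 points).
  x = 14: rhs = 16, matching y values: 4, 15 (2 points).
  x = 15: rhs = 13, matching y values: none (0 points).
  x = 16: rhs = 5, matching y values: 9, 10 (2 points).
  x = 17: rhs = 17, matching y values: 6, 13 (2 points).
  x = 18: rhs = 17, matching y values: 6, 13 (2 points).
Total affine count: 26.
Full point count |E(F_19)| = 26 + 1 = 27.
Hasse bound: |27 − (19+1)| = |7| = 7 ≤ 2√19 ≈ 8.7178 ✓.
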